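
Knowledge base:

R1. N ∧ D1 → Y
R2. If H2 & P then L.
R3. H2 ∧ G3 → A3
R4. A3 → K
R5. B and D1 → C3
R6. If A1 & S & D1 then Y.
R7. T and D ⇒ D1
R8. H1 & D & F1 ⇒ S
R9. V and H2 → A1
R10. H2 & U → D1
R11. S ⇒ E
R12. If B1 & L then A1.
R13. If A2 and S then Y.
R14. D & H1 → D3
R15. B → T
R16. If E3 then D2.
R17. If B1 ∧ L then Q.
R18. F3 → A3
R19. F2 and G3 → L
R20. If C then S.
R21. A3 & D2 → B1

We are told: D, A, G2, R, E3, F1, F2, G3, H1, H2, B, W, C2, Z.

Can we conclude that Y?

A3  (by R3: H2, G3)
S  (by R8: H1, D, F1)
T  (by R15: B)
D2  (by R16: E3)
L  (by R19: F2, G3)
B1  (by R21: A3, D2)
D1  (by R7: T, D)
A1  (by R12: B1, L)
Y  (by R6: A1, S, D1)

Yes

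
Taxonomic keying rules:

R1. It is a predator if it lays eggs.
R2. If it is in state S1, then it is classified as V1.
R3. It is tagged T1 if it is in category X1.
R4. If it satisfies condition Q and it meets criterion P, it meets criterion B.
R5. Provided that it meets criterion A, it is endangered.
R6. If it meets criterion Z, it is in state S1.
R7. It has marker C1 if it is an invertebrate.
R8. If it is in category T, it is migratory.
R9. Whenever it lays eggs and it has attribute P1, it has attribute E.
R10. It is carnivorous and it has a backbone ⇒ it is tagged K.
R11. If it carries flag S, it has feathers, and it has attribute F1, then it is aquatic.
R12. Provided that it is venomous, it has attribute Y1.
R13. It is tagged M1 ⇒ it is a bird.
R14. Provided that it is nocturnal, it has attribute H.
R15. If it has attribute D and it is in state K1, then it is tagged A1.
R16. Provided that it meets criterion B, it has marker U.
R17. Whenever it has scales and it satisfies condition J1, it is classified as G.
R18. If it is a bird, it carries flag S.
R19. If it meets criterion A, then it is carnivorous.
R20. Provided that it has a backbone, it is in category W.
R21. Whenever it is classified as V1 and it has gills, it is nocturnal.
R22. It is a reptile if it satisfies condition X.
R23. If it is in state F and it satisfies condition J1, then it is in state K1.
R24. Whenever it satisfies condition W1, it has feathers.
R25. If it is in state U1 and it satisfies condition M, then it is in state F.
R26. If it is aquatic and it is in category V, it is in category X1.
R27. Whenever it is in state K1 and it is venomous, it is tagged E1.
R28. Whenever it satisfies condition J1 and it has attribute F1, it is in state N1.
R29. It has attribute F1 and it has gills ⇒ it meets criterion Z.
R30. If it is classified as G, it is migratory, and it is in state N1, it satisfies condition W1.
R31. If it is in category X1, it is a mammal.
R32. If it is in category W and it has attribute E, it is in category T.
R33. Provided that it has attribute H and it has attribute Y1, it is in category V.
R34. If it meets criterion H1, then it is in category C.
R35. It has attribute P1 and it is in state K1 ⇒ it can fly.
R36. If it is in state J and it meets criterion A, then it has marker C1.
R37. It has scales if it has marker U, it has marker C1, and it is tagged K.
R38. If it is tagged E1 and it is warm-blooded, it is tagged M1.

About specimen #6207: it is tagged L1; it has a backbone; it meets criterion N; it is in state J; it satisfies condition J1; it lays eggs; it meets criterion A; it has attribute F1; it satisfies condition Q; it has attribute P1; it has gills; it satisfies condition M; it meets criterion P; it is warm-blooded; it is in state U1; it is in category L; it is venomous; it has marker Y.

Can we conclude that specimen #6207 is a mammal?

Yes

By R4 (it satisfies condition Q, it meets criterion P): it meets criterion B.
By R9 (it lays eggs, it has attribute P1): it has attribute E.
By R12 (it is venomous): it has attribute Y1.
By R16 (it meets criterion B): it has marker U.
By R19 (it meets criterion A): it is carnivorous.
By R20 (it has a backbone): it is in category W.
By R25 (it is in state U1, it satisfies condition M): it is in state F.
By R28 (it satisfies condition J1, it has attribute F1): it is in state N1.
By R29 (it has attribute F1, it has gills): it meets criterion Z.
By R32 (it is in category W, it has attribute E): it is in category T.
By R36 (it is in state J, it meets criterion A): it has marker C1.
By R6 (it meets criterion Z): it is in state S1.
By R8 (it is in category T): it is migratory.
By R10 (it is carnivorous, it has a backbone): it is tagged K.
By R23 (it is in state F, it satisfies condition J1): it is in state K1.
By R27 (it is in state K1, it is venomous): it is tagged E1.
By R37 (it has marker U, it has marker C1, it is tagged K): it has scales.
By R38 (it is tagged E1, it is warm-blooded): it is tagged M1.
By R2 (it is in state S1): it is classified as V1.
By R13 (it is tagged M1): it is a bird.
By R17 (it has scales, it satisfies condition J1): it is classified as G.
By R18 (it is a bird): it carries flag S.
By R21 (it is classified as V1, it has gills): it is nocturnal.
By R30 (it is classified as G, it is migratory, it is in state N1): it satisfies condition W1.
By R14 (it is nocturnal): it has attribute H.
By R24 (it satisfies condition W1): it has feathers.
By R33 (it has attribute H, it has attribute Y1): it is in category V.
By R11 (it carries flag S, it has feathers, it has attribute F1): it is aquatic.
By R26 (it is aquatic, it is in category V): it is in category X1.
By R31 (it is in category X1): it is a mammal.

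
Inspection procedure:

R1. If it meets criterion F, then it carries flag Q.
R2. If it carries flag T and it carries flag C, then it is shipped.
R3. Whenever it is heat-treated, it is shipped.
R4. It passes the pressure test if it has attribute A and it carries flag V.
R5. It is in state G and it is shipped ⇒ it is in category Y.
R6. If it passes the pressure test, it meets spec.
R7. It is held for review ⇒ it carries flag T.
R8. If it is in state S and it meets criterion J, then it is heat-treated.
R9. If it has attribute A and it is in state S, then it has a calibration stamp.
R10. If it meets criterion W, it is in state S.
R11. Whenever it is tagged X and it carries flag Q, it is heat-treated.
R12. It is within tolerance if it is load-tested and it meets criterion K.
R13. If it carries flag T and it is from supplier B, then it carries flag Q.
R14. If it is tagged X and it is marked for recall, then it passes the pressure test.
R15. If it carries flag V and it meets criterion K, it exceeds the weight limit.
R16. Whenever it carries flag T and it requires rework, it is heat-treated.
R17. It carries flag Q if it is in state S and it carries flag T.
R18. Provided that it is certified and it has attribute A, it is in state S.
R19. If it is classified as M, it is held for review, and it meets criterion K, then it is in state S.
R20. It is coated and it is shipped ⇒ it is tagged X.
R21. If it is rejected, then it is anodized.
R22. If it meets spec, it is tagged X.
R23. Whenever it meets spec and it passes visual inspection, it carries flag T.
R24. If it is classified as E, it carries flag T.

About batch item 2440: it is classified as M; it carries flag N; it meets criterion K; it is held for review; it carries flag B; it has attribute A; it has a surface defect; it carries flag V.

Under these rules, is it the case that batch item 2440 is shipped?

By R4 (it has attribute A, it carries flag V): it passes the pressure test.
By R6 (it passes the pressure test): it meets spec.
By R7 (it is held for review): it carries flag T.
By R19 (it is classified as M, it is held for review, it meets criterion K): it is in state S.
By R22 (it meets spec): it is tagged X.
By R17 (it is in state S, it carries flag T): it carries flag Q.
By R11 (it is tagged X, it carries flag Q): it is heat-treated.
By R3 (it is heat-treated): it is shipped.

Yes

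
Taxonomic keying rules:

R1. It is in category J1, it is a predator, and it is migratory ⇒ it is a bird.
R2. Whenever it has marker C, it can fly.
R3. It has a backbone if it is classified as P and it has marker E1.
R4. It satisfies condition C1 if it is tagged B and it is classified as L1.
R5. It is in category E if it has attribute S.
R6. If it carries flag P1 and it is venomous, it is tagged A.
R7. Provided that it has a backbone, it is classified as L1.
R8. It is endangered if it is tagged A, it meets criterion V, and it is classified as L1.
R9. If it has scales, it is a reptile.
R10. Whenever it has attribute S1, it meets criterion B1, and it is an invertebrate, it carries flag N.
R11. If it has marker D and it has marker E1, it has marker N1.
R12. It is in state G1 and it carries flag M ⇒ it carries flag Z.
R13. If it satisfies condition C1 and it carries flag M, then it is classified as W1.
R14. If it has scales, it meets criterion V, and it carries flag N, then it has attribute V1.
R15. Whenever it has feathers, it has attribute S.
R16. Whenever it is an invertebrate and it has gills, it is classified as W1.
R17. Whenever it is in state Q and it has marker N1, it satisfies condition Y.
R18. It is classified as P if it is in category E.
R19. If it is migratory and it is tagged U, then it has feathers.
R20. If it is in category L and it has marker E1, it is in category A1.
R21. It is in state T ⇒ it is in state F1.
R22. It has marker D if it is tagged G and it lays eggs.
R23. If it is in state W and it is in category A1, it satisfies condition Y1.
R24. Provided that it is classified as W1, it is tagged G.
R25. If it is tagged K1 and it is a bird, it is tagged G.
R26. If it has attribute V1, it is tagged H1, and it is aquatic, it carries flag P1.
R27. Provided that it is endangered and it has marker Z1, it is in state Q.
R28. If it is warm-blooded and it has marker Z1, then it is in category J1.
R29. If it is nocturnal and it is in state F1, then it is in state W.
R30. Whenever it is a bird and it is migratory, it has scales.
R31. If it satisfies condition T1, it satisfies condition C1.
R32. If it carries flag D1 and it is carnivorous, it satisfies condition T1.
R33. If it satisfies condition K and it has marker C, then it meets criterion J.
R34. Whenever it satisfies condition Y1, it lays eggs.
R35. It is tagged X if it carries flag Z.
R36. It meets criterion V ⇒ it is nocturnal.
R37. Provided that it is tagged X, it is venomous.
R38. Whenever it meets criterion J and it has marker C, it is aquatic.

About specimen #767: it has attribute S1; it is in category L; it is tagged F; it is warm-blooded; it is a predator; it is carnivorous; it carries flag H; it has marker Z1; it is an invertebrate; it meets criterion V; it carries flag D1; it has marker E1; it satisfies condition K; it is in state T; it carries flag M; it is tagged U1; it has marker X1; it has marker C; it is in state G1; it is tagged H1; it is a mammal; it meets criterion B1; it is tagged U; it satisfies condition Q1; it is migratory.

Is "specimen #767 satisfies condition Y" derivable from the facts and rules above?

By R10 (it has attribute S1, it meets criterion B1, it is an invertebrate): it carries flag N.
By R12 (it is in state G1, it carries flag M): it carries flag Z.
By R19 (it is migratory, it is tagged U): it has feathers.
By R20 (it is in category L, it has marker E1): it is in category A1.
By R21 (it is in state T): it is in state F1.
By R28 (it is warm-blooded, it has marker Z1): it is in category J1.
By R32 (it carries flag D1, it is carnivorous): it satisfies condition T1.
By R33 (it satisfies condition K, it has marker C): it meets criterion J.
By R35 (it carries flag Z): it is tagged X.
By R36 (it meets criterion V): it is nocturnal.
By R37 (it is tagged X): it is venomous.
By R38 (it meets criterion J, it has marker C): it is aquatic.
By R1 (it is in category J1, it is a predator, it is migratory): it is a bird.
By R15 (it has feathers): it has attribute S.
By R29 (it is nocturnal, it is in state F1): it is in state W.
By R30 (it is a bird, it is migratory): it has scales.
By R31 (it satisfies condition T1): it satisfies condition C1.
By R5 (it has attribute S): it is in category E.
By R13 (it satisfies condition C1, it carries flag M): it is classified as W1.
By R14 (it has scales, it meets criterion V, it carries flag N): it has attribute V1.
By R18 (it is in category E): it is classified as P.
By R23 (it is in state W, it is in category A1): it satisfies condition Y1.
By R24 (it is classified as W1): it is tagged G.
By R26 (it has attribute V1, it is tagged H1, it is aquatic): it carries flag P1.
By R34 (it satisfies condition Y1): it lays eggs.
By R3 (it is classified as P, it has marker E1): it has a backbone.
By R6 (it carries flag P1, it is venomous): it is tagged A.
By R7 (it has a backbone): it is classified as L1.
By R8 (it is tagged A, it meets criterion V, it is classified as L1): it is endangered.
By R22 (it is tagged G, it lays eggs): it has marker D.
By R27 (it is endangered, it has marker Z1): it is in state Q.
By R11 (it has marker D, it has marker E1): it has marker N1.
By R17 (it is in state Q, it has marker N1): it satisfies condition Y.

Yes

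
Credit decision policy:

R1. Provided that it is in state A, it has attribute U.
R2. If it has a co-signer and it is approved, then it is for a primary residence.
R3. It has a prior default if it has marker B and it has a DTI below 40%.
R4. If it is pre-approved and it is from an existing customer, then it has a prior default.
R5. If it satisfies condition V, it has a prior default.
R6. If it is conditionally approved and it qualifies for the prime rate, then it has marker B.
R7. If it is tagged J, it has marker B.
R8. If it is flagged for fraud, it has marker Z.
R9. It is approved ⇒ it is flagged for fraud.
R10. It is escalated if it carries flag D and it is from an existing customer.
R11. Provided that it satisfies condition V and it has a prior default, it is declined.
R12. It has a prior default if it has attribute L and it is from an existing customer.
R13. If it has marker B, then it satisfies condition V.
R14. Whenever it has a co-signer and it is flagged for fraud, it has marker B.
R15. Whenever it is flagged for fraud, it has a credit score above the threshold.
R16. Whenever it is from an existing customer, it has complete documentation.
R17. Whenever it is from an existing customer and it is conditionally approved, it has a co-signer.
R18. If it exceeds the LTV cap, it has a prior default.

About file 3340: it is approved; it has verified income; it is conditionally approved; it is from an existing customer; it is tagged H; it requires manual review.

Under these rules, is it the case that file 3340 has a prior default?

By R9 (it is approved): it is flagged for fraud.
By R17 (it is from an existing customer, it is conditionally approved): it has a co-signer.
By R14 (it has a co-signer, it is flagged for fraud): it has marker B.
By R13 (it has marker B): it satisfies condition V.
By R5 (it satisfies condition V): it has a prior default.

Yes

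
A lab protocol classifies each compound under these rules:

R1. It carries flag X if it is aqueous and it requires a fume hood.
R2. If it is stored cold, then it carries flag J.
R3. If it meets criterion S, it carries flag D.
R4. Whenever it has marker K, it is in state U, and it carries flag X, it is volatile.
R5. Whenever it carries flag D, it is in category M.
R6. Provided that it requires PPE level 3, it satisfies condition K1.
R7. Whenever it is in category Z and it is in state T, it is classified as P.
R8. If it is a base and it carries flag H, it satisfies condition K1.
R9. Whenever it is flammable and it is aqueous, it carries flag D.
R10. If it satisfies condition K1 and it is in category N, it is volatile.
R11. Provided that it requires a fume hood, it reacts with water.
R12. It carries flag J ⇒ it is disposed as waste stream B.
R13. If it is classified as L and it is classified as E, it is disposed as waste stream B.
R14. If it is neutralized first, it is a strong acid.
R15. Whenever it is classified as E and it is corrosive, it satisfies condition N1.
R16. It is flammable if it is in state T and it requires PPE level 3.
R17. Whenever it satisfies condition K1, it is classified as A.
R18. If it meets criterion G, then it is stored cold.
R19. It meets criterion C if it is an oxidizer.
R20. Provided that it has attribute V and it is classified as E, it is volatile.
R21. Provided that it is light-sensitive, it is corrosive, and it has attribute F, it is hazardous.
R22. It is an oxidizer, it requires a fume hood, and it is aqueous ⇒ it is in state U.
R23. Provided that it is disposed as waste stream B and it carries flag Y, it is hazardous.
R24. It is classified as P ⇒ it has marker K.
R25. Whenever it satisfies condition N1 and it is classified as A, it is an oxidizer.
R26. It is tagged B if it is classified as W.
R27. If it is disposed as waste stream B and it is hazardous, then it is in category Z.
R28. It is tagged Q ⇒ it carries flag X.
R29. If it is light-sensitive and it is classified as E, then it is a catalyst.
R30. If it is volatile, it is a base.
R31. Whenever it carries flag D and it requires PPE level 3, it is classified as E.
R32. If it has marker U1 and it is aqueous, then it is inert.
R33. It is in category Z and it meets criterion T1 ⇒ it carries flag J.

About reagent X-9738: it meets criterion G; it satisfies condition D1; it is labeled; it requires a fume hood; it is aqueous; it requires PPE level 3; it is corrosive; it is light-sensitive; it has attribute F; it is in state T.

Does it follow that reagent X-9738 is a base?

By R1 (it is aqueous, it requires a fume hood): it carries flag X.
By R6 (it requires PPE level 3): it satisfies condition K1.
By R16 (it is in state T, it requires PPE level 3): it is flammable.
By R17 (it satisfies condition K1): it is classified as A.
By R18 (it meets criterion G): it is stored cold.
By R21 (it is light-sensitive, it is corrosive, it has attribute F): it is hazardous.
By R2 (it is stored cold): it carries flag J.
By R9 (it is flammable, it is aqueous): it carries flag D.
By R12 (it carries flag J): it is disposed as waste stream B.
By R27 (it is disposed as waste stream B, it is hazardous): it is in category Z.
By R31 (it carries flag D, it requires PPE level 3): it is classified as E.
By R7 (it is in category Z, it is in state T): it is classified as P.
By R15 (it is classified as E, it is corrosive): it satisfies condition N1.
By R24 (it is classified as P): it has marker K.
By R25 (it satisfies condition N1, it is classified as A): it is an oxidizer.
By R22 (it is an oxidizer, it requires a fume hood, it is aqueous): it is in state U.
By R4 (it has marker K, it is in state U, it carries flag X): it is volatile.
By R30 (it is volatile): it is a base.

Yes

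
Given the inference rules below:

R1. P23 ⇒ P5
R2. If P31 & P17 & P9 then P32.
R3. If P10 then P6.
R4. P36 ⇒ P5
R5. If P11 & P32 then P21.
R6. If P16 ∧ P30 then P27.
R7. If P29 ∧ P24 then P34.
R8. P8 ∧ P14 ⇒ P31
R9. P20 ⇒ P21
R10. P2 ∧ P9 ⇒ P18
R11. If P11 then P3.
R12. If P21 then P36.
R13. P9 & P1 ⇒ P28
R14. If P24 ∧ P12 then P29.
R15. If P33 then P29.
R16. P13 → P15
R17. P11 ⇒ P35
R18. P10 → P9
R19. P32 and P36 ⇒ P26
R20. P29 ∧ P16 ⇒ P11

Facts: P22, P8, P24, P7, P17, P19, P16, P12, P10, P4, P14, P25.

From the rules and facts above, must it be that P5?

P31  (by R8: P8, P14)
P29  (by R14: P24, P12)
P9  (by R18: P10)
P11  (by R20: P29, P16)
P32  (by R2: P31, P17, P9)
P21  (by R5: P11, P32)
P36  (by R12: P21)
P5  (by R4: P36)

Yes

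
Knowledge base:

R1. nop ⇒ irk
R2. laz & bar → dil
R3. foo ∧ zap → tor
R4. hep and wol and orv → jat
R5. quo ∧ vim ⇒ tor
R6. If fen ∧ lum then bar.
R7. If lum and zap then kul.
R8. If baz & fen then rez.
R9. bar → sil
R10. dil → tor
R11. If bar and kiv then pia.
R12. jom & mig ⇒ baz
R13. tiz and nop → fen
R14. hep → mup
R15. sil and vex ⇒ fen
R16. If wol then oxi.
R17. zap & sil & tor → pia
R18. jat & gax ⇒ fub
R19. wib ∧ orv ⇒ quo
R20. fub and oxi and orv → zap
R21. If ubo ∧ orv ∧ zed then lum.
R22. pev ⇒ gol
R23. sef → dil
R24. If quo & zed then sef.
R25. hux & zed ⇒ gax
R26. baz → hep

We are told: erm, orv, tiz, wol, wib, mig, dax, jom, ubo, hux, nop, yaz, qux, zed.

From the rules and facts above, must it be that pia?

Yes

baz  (by R12: jom, mig)
fen  (by R13: tiz, nop)
oxi  (by R16: wol)
quo  (by R19: wib, orv)
lum  (by R21: ubo, orv, zed)
sef  (by R24: quo, zed)
gax  (by R25: hux, zed)
hep  (by R26: baz)
jat  (by R4: hep, wol, orv)
bar  (by R6: fen, lum)
sil  (by R9: bar)
fub  (by R18: jat, gax)
zap  (by R20: fub, oxi, orv)
dil  (by R23: sef)
tor  (by R10: dil)
pia  (by R17: zap, sil, tor)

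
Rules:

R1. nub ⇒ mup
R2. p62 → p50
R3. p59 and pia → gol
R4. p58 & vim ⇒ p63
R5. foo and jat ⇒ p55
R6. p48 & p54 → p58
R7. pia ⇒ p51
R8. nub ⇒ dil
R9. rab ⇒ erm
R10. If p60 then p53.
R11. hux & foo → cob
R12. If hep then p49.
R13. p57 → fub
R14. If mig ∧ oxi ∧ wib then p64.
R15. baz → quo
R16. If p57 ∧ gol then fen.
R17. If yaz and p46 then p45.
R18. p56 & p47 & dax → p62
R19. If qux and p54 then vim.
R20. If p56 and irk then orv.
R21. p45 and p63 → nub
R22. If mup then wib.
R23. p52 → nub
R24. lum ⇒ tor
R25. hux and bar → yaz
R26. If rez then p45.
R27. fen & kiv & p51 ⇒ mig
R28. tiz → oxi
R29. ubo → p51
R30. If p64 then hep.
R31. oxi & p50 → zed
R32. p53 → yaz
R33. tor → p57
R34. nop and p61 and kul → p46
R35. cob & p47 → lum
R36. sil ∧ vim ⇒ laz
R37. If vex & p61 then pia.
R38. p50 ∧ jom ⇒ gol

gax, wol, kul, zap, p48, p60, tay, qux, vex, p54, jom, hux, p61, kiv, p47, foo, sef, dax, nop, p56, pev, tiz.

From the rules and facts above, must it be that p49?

Yes

p58  (by R6: p48, p54)
p53  (by R10: p60)
cob  (by R11: hux, foo)
p62  (by R18: p56, p47, dax)
vim  (by R19: qux, p54)
oxi  (by R28: tiz)
yaz  (by R32: p53)
p46  (by R34: nop, p61, kul)
lum  (by R35: cob, p47)
pia  (by R37: vex, p61)
p50  (by R2: p62)
p63  (by R4: p58, vim)
p51  (by R7: pia)
p45  (by R17: yaz, p46)
nub  (by R21: p45, p63)
tor  (by R24: lum)
p57  (by R33: tor)
gol  (by R38: p50, jom)
mup  (by R1: nub)
fen  (by R16: p57, gol)
wib  (by R22: mup)
mig  (by R27: fen, kiv, p51)
p64  (by R14: mig, oxi, wib)
hep  (by R30: p64)
p49  (by R12: hep)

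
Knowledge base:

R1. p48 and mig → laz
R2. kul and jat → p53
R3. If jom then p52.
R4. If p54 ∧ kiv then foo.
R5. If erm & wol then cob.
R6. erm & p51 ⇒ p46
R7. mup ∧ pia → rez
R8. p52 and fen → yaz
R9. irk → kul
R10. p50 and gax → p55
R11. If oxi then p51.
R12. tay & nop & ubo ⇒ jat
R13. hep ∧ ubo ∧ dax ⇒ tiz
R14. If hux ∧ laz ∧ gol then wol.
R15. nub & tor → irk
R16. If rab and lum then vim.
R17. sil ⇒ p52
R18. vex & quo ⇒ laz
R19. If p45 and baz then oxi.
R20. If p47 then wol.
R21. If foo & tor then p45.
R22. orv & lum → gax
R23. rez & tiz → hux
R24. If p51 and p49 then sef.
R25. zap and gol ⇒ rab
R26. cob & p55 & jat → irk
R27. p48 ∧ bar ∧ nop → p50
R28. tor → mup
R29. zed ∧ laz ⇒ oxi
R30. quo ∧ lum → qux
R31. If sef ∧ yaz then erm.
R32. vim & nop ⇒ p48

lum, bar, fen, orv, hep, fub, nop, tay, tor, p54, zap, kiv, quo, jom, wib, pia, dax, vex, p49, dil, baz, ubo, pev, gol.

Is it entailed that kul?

p52  (by R3: jom)
foo  (by R4: p54, kiv)
yaz  (by R8: p52, fen)
jat  (by R12: tay, nop, ubo)
tiz  (by R13: hep, ubo, dax)
laz  (by R18: vex, quo)
p45  (by R21: foo, tor)
gax  (by R22: orv, lum)
rab  (by R25: zap, gol)
mup  (by R28: tor)
rez  (by R7: mup, pia)
vim  (by R16: rab, lum)
oxi  (by R19: p45, baz)
hux  (by R23: rez, tiz)
p48  (by R32: vim, nop)
p51  (by R11: oxi)
wol  (by R14: hux, laz, gol)
sef  (by R24: p51, p49)
p50  (by R27: p48, bar, nop)
erm  (by R31: sef, yaz)
cob  (by R5: erm, wol)
p55  (by R10: p50, gax)
irk  (by R26: cob, p55, jat)
kul  (by R9: irk)

Yes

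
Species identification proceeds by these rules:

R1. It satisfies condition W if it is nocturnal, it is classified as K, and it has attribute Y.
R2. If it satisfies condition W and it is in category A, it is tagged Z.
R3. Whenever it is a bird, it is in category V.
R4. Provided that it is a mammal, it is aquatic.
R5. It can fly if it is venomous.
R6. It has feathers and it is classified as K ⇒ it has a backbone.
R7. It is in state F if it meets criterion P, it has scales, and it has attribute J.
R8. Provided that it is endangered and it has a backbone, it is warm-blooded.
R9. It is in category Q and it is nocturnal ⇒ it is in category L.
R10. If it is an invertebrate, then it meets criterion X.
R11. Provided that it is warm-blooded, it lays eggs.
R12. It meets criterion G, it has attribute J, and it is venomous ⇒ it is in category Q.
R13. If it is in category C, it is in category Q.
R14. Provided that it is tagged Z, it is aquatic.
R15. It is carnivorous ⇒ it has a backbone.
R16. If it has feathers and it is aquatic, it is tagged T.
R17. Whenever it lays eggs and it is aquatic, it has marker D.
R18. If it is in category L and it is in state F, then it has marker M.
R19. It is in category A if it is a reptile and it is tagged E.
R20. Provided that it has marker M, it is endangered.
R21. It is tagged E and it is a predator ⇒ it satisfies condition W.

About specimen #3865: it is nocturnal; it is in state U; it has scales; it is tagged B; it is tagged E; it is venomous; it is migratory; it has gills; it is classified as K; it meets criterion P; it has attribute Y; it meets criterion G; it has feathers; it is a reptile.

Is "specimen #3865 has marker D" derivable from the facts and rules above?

Forward chaining from the given facts derives: satisfies condition W, can fly, has a backbone, is in category A, is tagged Z, is aquatic, is tagged T.
The only rule concluding "it has marker D" is R17, which needs "it lays eggs"; that is never established.

No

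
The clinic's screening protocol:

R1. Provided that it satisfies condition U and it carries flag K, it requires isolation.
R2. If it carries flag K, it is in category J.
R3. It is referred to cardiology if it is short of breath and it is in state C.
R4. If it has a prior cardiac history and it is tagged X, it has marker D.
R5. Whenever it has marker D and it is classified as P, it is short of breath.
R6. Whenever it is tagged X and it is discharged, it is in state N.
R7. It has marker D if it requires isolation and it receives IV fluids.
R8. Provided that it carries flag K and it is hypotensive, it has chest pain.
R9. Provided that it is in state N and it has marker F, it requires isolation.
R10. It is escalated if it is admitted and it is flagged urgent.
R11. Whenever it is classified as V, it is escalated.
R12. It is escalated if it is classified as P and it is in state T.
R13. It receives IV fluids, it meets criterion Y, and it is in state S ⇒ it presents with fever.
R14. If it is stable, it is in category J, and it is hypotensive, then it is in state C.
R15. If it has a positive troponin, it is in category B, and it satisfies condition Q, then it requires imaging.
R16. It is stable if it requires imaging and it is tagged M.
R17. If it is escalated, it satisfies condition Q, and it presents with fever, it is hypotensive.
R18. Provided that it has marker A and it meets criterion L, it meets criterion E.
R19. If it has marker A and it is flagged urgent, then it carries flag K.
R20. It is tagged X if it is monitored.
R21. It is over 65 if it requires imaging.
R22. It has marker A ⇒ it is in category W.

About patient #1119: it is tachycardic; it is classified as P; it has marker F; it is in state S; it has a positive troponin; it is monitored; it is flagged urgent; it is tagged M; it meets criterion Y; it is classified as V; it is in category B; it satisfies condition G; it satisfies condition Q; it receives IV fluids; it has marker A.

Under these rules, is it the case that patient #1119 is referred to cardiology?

Forward chaining from the given facts derives: is escalated, presents with fever, requires imaging, is stable, is hypotensive, carries flag K, is tagged X, is over 65, is in category W, is in category J, has chest pain, is in state C.
The only rule concluding "it is referred to cardiology" is R3, which needs "it is short of breath"; that is never established.

No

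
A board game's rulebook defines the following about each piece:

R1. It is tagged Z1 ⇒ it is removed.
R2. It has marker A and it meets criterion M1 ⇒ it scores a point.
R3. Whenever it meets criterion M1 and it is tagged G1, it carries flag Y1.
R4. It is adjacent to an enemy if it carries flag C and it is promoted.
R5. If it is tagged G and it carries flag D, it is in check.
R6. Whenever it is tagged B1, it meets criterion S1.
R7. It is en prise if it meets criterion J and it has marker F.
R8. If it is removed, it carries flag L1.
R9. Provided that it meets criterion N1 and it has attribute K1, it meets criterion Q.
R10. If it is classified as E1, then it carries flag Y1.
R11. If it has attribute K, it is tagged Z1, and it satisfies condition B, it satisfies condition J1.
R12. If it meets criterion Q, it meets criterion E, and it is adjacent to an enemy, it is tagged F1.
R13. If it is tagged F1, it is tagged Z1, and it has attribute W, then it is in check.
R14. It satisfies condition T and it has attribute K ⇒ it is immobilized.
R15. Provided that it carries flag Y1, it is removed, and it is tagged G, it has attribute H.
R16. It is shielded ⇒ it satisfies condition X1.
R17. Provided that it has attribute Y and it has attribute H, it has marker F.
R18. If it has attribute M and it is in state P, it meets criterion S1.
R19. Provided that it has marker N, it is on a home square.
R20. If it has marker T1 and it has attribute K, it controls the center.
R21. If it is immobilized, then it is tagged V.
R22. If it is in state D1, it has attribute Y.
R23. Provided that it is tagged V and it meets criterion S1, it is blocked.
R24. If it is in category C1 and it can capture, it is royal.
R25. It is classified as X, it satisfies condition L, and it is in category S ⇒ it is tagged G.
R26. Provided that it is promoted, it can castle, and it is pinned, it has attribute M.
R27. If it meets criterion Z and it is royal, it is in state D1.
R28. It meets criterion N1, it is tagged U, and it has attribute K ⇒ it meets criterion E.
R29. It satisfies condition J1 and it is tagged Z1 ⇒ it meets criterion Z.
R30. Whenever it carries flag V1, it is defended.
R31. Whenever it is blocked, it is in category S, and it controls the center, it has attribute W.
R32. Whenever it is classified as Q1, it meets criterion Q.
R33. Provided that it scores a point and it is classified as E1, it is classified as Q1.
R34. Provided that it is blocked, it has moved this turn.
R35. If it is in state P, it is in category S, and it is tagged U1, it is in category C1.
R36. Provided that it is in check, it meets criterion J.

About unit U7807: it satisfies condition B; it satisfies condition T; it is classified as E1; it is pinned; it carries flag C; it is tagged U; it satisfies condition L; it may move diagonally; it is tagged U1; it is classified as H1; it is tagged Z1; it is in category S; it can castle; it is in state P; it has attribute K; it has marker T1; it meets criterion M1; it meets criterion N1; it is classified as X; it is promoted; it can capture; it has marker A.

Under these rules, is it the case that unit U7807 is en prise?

Yes

By R1 (it is tagged Z1): it is removed.
By R2 (it has marker A, it meets criterion M1): it scores a point.
By R4 (it carries flag C, it is promoted): it is adjacent to an enemy.
By R10 (it is classified as E1): it carries flag Y1.
By R11 (it has attribute K, it is tagged Z1, it satisfies condition B): it satisfies condition J1.
By R14 (it satisfies condition T, it has attribute K): it is immobilized.
By R20 (it has marker T1, it has attribute K): it controls the center.
By R21 (it is immobilized): it is tagged V.
By R25 (it is classified as X, it satisfies condition L, it is in category S): it is tagged G.
By R26 (it is promoted, it can castle, it is pinned): it has attribute M.
By R28 (it meets criterion N1, it is tagged U, it has attribute K): it meets criterion E.
By R29 (it satisfies condition J1, it is tagged Z1): it meets criterion Z.
By R33 (it scores a point, it is classified as E1): it is classified as Q1.
By R35 (it is in state P, it is in category S, it is tagged U1): it is in category C1.
By R15 (it carries flag Y1, it is removed, it is tagged G): it has attribute H.
By R18 (it has attribute M, it is in state P): it meets criterion S1.
By R23 (it is tagged V, it meets criterion S1): it is blocked.
By R24 (it is in category C1, it can capture): it is royal.
By R27 (it meets criterion Z, it is royal): it is in state D1.
By R31 (it is blocked, it is in category S, it controls the center): it has attribute W.
By R32 (it is classified as Q1): it meets criterion Q.
By R12 (it meets criterion Q, it meets criterion E, it is adjacent to an enemy): it is tagged F1.
By R13 (it is tagged F1, it is tagged Z1, it has attribute W): it is in check.
By R22 (it is in state D1): it has attribute Y.
By R36 (it is in check): it meets criterion J.
By R17 (it has attribute Y, it has attribute H): it has marker F.
By R7 (it meets criterion J, it has marker F): it is en prise.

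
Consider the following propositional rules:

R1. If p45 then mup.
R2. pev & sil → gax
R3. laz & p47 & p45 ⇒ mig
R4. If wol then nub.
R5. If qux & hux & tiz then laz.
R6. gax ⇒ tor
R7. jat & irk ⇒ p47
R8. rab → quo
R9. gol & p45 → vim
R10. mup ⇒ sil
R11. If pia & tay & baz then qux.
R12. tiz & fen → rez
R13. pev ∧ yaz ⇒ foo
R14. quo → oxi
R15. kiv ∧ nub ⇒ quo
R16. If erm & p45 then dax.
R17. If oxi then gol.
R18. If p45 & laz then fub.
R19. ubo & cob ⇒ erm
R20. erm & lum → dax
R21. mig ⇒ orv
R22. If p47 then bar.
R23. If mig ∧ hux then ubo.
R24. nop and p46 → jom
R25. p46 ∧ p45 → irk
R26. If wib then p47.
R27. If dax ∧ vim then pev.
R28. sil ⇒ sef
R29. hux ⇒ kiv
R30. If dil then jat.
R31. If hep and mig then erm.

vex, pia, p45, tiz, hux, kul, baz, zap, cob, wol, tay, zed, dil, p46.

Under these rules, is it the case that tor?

mup  (by R1: p45)
nub  (by R4: wol)
sil  (by R10: mup)
qux  (by R11: pia, tay, baz)
irk  (by R25: p46, p45)
kiv  (by R29: hux)
jat  (by R30: dil)
laz  (by R5: qux, hux, tiz)
p47  (by R7: jat, irk)
quo  (by R15: kiv, nub)
mig  (by R3: laz, p47, p45)
oxi  (by R14: quo)
gol  (by R17: oxi)
ubo  (by R23: mig, hux)
vim  (by R9: gol, p45)
erm  (by R19: ubo, cob)
dax  (by R16: erm, p45)
pev  (by R27: dax, vim)
gax  (by R2: pev, sil)
tor  (by R6: gax)

Yes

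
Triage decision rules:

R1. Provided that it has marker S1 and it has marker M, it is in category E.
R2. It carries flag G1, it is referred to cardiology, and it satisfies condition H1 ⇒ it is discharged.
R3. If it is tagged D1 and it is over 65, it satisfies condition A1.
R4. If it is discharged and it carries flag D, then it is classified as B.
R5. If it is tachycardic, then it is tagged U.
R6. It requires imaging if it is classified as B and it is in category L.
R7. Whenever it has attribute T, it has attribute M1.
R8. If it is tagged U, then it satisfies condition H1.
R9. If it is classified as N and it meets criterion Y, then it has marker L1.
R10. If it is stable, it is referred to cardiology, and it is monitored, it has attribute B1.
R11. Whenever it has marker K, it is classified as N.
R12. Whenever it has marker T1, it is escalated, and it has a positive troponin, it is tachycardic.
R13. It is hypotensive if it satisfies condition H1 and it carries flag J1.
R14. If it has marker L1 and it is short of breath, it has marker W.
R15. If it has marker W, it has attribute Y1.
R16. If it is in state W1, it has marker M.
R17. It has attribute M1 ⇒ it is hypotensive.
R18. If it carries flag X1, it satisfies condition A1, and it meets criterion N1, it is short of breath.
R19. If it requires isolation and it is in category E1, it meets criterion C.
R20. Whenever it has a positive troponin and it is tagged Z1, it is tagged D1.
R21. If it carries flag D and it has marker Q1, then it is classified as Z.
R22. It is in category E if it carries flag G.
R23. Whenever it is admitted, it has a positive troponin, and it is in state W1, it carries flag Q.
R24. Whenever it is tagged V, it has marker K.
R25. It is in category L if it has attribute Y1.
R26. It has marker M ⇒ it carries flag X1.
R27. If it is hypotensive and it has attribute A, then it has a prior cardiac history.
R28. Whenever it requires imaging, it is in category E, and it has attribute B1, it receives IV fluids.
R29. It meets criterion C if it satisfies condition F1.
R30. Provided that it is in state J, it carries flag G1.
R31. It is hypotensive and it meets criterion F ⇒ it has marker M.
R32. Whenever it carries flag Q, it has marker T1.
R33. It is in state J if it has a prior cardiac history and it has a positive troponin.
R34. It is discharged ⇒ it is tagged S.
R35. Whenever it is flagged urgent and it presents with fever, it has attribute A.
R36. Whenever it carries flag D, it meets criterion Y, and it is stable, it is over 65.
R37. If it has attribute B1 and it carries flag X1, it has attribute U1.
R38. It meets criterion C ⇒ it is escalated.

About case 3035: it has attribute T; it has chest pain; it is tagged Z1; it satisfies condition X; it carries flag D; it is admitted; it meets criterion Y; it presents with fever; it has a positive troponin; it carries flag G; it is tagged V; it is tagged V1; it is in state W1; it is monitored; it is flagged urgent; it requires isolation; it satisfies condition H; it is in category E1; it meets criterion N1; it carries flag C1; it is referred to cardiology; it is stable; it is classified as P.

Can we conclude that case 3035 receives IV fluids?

Yes

By R7 (it has attribute T): it has attribute M1.
By R10 (it is stable, it is referred to cardiology, it is monitored): it has attribute B1.
By R16 (it is in state W1): it has marker M.
By R17 (it has attribute M1): it is hypotensive.
By R19 (it requires isolation, it is in category E1): it meets criterion C.
By R20 (it has a positive troponin, it is tagged Z1): it is tagged D1.
By R22 (it carries flag G): it is in category E.
By R23 (it is admitted, it has a positive troponin, it is in state W1): it carries flag Q.
By R24 (it is tagged V): it has marker K.
By R26 (it has marker M): it carries flag X1.
By R32 (it carries flag Q): it has marker T1.
By R35 (it is flagged urgent, it presents with fever): it has attribute A.
By R36 (it carries flag D, it meets criterion Y, it is stable): it is over 65.
By R38 (it meets criterion C): it is escalated.
By R3 (it is tagged D1, it is over 65): it satisfies condition A1.
By R11 (it has marker K): it is classified as N.
By R12 (it has marker T1, it is escalated, it has a positive troponin): it is tachycardic.
By R18 (it carries flag X1, it satisfies condition A1, it meets criterion N1): it is short of breath.
By R27 (it is hypotensive, it has attribute A): it has a prior cardiac history.
By R33 (it has a prior cardiac history, it has a positive troponin): it is in state J.
By R5 (it is tachycardic): it is tagged U.
By R8 (it is tagged U): it satisfies condition H1.
By R9 (it is classified as N, it meets criterion Y): it has marker L1.
By R14 (it has marker L1, it is short of breath): it has marker W.
By R15 (it has marker W): it has attribute Y1.
By R25 (it has attribute Y1): it is in category L.
By R30 (it is in state J): it carries flag G1.
By R2 (it carries flag G1, it is referred to cardiology, it satisfies condition H1): it is discharged.
By R4 (it is discharged, it carries flag D): it is classified as B.
By R6 (it is classified as B, it is in category L): it requires imaging.
By R28 (it requires imaging, it is in category E, it has attribute B1): it receives IV fluids.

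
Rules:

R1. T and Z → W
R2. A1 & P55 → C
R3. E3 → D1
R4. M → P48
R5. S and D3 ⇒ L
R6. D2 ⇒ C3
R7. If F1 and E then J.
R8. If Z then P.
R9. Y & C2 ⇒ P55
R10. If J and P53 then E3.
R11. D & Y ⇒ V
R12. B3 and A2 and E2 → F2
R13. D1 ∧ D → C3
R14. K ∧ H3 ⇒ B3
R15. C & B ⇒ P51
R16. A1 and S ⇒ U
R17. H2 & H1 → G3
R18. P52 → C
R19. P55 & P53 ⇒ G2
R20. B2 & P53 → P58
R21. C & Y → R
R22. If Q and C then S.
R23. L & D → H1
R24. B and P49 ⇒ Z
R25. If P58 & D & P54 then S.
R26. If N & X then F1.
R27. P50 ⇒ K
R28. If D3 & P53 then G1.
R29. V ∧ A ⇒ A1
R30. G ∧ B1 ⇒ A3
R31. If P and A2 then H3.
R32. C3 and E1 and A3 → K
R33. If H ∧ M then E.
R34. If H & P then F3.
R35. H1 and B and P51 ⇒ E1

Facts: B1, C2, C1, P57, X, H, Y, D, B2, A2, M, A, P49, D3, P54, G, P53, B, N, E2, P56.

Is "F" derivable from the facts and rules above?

Forward chaining from the given facts derives: P48, P55, V, G2, P58, Z, S, F1, G1, A1, A3, E, C, L, J, P, E3, P51, U, R, H1, H3, F3, E1, D1, C3, K, B3, F2.
No rule has F as its conclusion, and it is not among the given facts.

No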